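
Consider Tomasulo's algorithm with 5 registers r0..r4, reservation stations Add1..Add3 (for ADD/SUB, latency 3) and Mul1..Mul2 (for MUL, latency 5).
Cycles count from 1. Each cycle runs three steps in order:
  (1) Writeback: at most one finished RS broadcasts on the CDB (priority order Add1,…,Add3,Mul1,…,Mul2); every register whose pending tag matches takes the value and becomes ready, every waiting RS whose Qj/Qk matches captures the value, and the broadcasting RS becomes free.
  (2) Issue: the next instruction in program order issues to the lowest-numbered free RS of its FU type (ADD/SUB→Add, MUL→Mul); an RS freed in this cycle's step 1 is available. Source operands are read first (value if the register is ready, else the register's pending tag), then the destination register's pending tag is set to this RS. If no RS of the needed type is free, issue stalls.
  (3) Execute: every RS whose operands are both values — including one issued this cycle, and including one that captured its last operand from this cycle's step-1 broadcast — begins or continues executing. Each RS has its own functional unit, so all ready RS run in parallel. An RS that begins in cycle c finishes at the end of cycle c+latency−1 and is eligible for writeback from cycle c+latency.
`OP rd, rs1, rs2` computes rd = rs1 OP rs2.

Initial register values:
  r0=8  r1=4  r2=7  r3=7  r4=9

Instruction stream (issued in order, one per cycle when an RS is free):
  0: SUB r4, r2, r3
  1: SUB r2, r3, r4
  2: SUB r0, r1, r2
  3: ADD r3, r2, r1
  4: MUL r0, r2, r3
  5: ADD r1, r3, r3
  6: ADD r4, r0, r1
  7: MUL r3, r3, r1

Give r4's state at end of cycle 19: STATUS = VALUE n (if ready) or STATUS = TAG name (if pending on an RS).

  c1: issue SUB r4<-Add1  regs: r0:8,r1:4,r2:7,r3:7,r4:Add1
  c2: issue SUB r2<-Add2  regs: r0:8,r1:4,r2:Add2,r3:7,r4:Add1
  c3: issue SUB r0<-Add3  regs: r0:Add3,r1:4,r2:Add2,r3:7,r4:Add1
  c4: CDB Add1=0; issue ADD r3<-Add1  regs: r0:Add3,r1:4,r2:Add2,r3:Add1,r4:0
  c5: issue MUL r0<-Mul1  regs: r0:Mul1,r1:4,r2:Add2,r3:Add1,r4:0
  c6: stall  regs: r0:Mul1,r1:4,r2:Add2,r3:Add1,r4:0
  c7: CDB Add2=7; issue ADD r1<-Add2  regs: r0:Mul1,r1:Add2,r2:7,r3:Add1,r4:0
  c8: stall  regs: r0:Mul1,r1:Add2,r2:7,r3:Add1,r4:0
  c9: stall  regs: r0:Mul1,r1:Add2,r2:7,r3:Add1,r4:0
  c10: CDB Add1=11; issue ADD r4<-Add1  regs: r0:Mul1,r1:Add2,r2:7,r3:11,r4:Add1
  c11: CDB Add3=-3; issue MUL r3<-Mul2  regs: r0:Mul1,r1:Add2,r2:7,r3:Mul2,r4:Add1
  c12: -  regs: r0:Mul1,r1:Add2,r2:7,r3:Mul2,r4:Add1
  c13: CDB Add2=22  regs: r0:Mul1,r1:22,r2:7,r3:Mul2,r4:Add1
  c14: -  regs: r0:Mul1,r1:22,r2:7,r3:Mul2,r4:Add1
  c15: CDB Mul1=77  regs: r0:77,r1:22,r2:7,r3:Mul2,r4:Add1
  c16: -  regs: r0:77,r1:22,r2:7,r3:Mul2,r4:Add1
  c17: -  regs: r0:77,r1:22,r2:7,r3:Mul2,r4:Add1
  c18: CDB Add1=99  regs: r0:77,r1:22,r2:7,r3:Mul2,r4:99
  c19: CDB Mul2=242  regs: r0:77,r1:22,r2:7,r3:242,r4:99

STATUS = VALUE 99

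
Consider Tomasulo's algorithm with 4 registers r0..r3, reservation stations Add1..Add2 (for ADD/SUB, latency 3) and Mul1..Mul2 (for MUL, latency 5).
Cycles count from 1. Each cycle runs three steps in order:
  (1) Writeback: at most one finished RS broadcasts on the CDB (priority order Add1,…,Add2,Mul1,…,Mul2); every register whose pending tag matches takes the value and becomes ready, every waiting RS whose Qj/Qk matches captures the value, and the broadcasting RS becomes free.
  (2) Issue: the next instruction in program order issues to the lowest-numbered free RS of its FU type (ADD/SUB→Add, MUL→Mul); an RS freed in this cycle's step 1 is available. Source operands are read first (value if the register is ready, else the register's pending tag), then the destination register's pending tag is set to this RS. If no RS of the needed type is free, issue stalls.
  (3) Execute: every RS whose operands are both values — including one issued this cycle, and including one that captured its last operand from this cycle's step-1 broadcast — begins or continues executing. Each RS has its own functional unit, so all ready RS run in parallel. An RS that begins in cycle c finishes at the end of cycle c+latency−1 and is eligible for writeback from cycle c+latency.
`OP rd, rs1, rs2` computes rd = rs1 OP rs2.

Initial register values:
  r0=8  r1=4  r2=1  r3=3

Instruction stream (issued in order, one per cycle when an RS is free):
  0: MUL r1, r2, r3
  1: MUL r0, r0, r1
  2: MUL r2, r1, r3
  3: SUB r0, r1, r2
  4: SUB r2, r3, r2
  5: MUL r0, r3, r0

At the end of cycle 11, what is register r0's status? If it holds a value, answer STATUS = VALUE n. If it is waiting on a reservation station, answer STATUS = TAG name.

STATUS = TAG Mul1

c1: issue MUL r1<-Mul1 | r0:8,r1:Mul1,r2:1,r3:3
c2: issue MUL r0<-Mul2 | r0:Mul2,r1:Mul1,r2:1,r3:3
c3: stall | r0:Mul2,r1:Mul1,r2:1,r3:3
c4: stall | r0:Mul2,r1:Mul1,r2:1,r3:3
c5: stall | r0:Mul2,r1:Mul1,r2:1,r3:3
c6: CDB Mul1=3; issue MUL r2<-Mul1 | r0:Mul2,r1:3,r2:Mul1,r3:3
c7: issue SUB r0<-Add1 | r0:Add1,r1:3,r2:Mul1,r3:3
c8: issue SUB r2<-Add2 | r0:Add1,r1:3,r2:Add2,r3:3
c9: stall | r0:Add1,r1:3,r2:Add2,r3:3
c10: stall | r0:Add1,r1:3,r2:Add2,r3:3
c11: CDB Mul1=9; issue MUL r0<-Mul1 | r0:Mul1,r1:3,r2:Add2,r3:3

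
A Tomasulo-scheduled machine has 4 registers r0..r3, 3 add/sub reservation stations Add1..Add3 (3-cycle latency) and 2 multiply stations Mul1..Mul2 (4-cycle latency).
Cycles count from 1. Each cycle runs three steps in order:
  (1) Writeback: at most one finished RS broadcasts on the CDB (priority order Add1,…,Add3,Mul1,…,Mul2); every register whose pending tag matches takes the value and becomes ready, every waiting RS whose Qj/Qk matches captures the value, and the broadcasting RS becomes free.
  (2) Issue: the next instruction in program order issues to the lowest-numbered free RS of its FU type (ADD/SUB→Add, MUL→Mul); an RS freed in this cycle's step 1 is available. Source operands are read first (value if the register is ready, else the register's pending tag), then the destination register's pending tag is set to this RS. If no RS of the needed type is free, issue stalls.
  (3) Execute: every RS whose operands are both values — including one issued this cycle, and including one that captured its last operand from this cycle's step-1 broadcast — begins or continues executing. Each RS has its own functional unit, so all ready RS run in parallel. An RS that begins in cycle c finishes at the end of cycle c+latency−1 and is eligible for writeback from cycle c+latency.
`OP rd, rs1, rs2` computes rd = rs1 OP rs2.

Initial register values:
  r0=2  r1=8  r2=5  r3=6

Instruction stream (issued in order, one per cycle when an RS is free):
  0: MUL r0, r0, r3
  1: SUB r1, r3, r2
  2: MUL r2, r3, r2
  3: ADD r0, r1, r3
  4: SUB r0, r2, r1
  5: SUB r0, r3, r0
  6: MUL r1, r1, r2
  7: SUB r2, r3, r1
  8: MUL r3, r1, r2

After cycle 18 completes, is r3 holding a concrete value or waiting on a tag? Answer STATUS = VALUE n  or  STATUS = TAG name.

STATUS = VALUE -720

  c1: issue MUL r0<-Mul1  regs: r0:Mul1,r1:8,r2:5,r3:6
  c2: issue SUB r1<-Add1  regs: r0:Mul1,r1:Add1,r2:5,r3:6
  c3: issue MUL r2<-Mul2  regs: r0:Mul1,r1:Add1,r2:Mul2,r3:6
  c4: issue ADD r0<-Add2  regs: r0:Add2,r1:Add1,r2:Mul2,r3:6
  c5: CDB Add1=1; issue SUB r0<-Add1  regs: r0:Add1,r1:1,r2:Mul2,r3:6
  c6: CDB Mul1=12; issue SUB r0<-Add3  regs: r0:Add3,r1:1,r2:Mul2,r3:6
  c7: CDB Mul2=30; issue MUL r1<-Mul1  regs: r0:Add3,r1:Mul1,r2:30,r3:6
  c8: CDB Add2=7; issue SUB r2<-Add2  regs: r0:Add3,r1:Mul1,r2:Add2,r3:6
  c9: issue MUL r3<-Mul2  regs: r0:Add3,r1:Mul1,r2:Add2,r3:Mul2
  c10: CDB Add1=29  regs: r0:Add3,r1:Mul1,r2:Add2,r3:Mul2
  c11: CDB Mul1=30  regs: r0:Add3,r1:30,r2:Add2,r3:Mul2
  c12: -  regs: r0:Add3,r1:30,r2:Add2,r3:Mul2
  c13: CDB Add3=-23  regs: r0:-23,r1:30,r2:Add2,r3:Mul2
  c14: CDB Add2=-24  regs: r0:-23,r1:30,r2:-24,r3:Mul2
  c15: -  regs: r0:-23,r1:30,r2:-24,r3:Mul2
  c16: -  regs: r0:-23,r1:30,r2:-24,r3:Mul2
  c17: -  regs: r0:-23,r1:30,r2:-24,r3:Mul2
  c18: CDB Mul2=-720  regs: r0:-23,r1:30,r2:-24,r3:-720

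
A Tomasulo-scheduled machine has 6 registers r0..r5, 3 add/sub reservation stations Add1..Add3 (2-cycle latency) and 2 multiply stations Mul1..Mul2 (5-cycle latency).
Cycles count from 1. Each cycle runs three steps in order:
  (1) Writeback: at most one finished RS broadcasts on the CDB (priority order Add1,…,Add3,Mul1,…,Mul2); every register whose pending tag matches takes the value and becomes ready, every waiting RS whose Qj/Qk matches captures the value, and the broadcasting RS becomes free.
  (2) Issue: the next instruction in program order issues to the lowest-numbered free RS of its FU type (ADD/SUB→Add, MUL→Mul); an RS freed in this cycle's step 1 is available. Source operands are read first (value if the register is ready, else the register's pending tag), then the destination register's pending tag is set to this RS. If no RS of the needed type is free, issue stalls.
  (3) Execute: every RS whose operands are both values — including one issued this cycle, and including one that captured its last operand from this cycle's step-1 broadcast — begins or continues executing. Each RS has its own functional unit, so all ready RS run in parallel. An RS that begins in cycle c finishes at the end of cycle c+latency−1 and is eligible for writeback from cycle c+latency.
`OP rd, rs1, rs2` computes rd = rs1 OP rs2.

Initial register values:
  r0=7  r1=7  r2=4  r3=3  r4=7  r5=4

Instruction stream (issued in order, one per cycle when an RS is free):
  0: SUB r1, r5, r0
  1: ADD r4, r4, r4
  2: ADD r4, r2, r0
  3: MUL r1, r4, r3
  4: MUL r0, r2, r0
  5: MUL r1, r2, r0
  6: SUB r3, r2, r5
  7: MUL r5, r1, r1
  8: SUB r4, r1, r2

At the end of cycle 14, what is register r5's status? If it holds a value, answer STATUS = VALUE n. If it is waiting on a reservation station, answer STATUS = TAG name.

STATUS = TAG Mul2

c1: issue SUB r1<-Add1 | r0:7,r1:Add1,r2:4,r3:3,r4:7,r5:4
c2: issue ADD r4<-Add2 | r0:7,r1:Add1,r2:4,r3:3,r4:Add2,r5:4
c3: CDB Add1=-3; issue ADD r4<-Add1 | r0:7,r1:-3,r2:4,r3:3,r4:Add1,r5:4
c4: CDB Add2=14; issue MUL r1<-Mul1 | r0:7,r1:Mul1,r2:4,r3:3,r4:Add1,r5:4
c5: CDB Add1=11; issue MUL r0<-Mul2 | r0:Mul2,r1:Mul1,r2:4,r3:3,r4:11,r5:4
c6: stall | r0:Mul2,r1:Mul1,r2:4,r3:3,r4:11,r5:4
c7: stall | r0:Mul2,r1:Mul1,r2:4,r3:3,r4:11,r5:4
c8: stall | r0:Mul2,r1:Mul1,r2:4,r3:3,r4:11,r5:4
c9: stall | r0:Mul2,r1:Mul1,r2:4,r3:3,r4:11,r5:4
c10: CDB Mul1=33; issue MUL r1<-Mul1 | r0:Mul2,r1:Mul1,r2:4,r3:3,r4:11,r5:4
c11: CDB Mul2=28; issue SUB r3<-Add1 | r0:28,r1:Mul1,r2:4,r3:Add1,r4:11,r5:4
c12: issue MUL r5<-Mul2 | r0:28,r1:Mul1,r2:4,r3:Add1,r4:11,r5:Mul2
c13: CDB Add1=0; issue SUB r4<-Add1 | r0:28,r1:Mul1,r2:4,r3:0,r4:Add1,r5:Mul2
c14: - | r0:28,r1:Mul1,r2:4,r3:0,r4:Add1,r5:Mul2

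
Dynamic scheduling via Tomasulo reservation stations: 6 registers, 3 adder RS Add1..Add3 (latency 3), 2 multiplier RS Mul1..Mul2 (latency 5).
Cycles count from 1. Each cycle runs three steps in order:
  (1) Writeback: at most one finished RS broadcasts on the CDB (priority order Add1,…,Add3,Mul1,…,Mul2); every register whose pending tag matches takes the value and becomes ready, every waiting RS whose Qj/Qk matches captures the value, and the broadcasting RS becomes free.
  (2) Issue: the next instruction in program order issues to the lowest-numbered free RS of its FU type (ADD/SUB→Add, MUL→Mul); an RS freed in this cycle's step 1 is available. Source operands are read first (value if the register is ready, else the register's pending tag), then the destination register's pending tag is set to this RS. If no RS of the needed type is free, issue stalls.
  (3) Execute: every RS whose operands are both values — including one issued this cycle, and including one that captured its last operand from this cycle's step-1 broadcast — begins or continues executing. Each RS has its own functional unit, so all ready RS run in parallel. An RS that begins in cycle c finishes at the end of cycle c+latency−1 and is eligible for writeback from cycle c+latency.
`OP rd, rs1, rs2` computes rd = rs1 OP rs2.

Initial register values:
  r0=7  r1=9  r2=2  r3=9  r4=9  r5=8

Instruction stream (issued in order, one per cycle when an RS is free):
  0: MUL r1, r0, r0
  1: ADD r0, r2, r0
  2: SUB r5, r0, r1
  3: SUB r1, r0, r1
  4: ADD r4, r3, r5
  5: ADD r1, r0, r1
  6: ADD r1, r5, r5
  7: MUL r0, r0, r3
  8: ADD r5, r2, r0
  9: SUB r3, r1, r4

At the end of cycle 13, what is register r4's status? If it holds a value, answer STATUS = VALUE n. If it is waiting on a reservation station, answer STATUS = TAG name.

STATUS = VALUE -31

c1: issue MUL r1<-Mul1 | r0:7,r1:Mul1,r2:2,r3:9,r4:9,r5:8
c2: issue ADD r0<-Add1 | r0:Add1,r1:Mul1,r2:2,r3:9,r4:9,r5:8
c3: issue SUB r5<-Add2 | r0:Add1,r1:Mul1,r2:2,r3:9,r4:9,r5:Add2
c4: issue SUB r1<-Add3 | r0:Add1,r1:Add3,r2:2,r3:9,r4:9,r5:Add2
c5: CDB Add1=9; issue ADD r4<-Add1 | r0:9,r1:Add3,r2:2,r3:9,r4:Add1,r5:Add2
c6: CDB Mul1=49; stall | r0:9,r1:Add3,r2:2,r3:9,r4:Add1,r5:Add2
c7: stall | r0:9,r1:Add3,r2:2,r3:9,r4:Add1,r5:Add2
c8: stall | r0:9,r1:Add3,r2:2,r3:9,r4:Add1,r5:Add2
c9: CDB Add2=-40; issue ADD r1<-Add2 | r0:9,r1:Add2,r2:2,r3:9,r4:Add1,r5:-40
c10: CDB Add3=-40; issue ADD r1<-Add3 | r0:9,r1:Add3,r2:2,r3:9,r4:Add1,r5:-40
c11: issue MUL r0<-Mul1 | r0:Mul1,r1:Add3,r2:2,r3:9,r4:Add1,r5:-40
c12: CDB Add1=-31; issue ADD r5<-Add1 | r0:Mul1,r1:Add3,r2:2,r3:9,r4:-31,r5:Add1
c13: CDB Add2=-31; issue SUB r3<-Add2 | r0:Mul1,r1:Add3,r2:2,r3:Add2,r4:-31,r5:Add1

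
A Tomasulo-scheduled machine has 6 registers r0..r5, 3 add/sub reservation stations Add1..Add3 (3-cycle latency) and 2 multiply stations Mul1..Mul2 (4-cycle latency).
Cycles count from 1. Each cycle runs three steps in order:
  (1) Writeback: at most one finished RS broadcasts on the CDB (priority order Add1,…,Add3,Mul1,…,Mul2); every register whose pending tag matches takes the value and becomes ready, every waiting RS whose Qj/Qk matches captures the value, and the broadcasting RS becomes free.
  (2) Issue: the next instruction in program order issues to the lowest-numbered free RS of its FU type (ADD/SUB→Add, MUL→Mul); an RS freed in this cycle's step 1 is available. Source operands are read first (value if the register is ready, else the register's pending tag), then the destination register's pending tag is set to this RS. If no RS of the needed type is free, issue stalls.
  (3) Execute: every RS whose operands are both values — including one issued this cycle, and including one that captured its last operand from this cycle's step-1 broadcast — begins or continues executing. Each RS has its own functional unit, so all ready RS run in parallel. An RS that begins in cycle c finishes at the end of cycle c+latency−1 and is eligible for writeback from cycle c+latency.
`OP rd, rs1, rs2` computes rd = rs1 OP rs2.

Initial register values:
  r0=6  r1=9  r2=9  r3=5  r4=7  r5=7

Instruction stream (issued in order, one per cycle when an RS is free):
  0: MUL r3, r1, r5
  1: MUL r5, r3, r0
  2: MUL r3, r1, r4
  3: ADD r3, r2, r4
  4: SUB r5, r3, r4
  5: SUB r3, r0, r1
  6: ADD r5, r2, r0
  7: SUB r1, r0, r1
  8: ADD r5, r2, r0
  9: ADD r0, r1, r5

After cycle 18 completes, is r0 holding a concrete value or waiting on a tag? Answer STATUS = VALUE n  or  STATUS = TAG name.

  c1: issue MUL r3<-Mul1  regs: r0:6,r1:9,r2:9,r3:Mul1,r4:7,r5:7
  c2: issue MUL r5<-Mul2  regs: r0:6,r1:9,r2:9,r3:Mul1,r4:7,r5:Mul2
  c3: stall  regs: r0:6,r1:9,r2:9,r3:Mul1,r4:7,r5:Mul2
  c4: stall  regs: r0:6,r1:9,r2:9,r3:Mul1,r4:7,r5:Mul2
  c5: CDB Mul1=63; issue MUL r3<-Mul1  regs: r0:6,r1:9,r2:9,r3:Mul1,r4:7,r5:Mul2
  c6: issue ADD r3<-Add1  regs: r0:6,r1:9,r2:9,r3:Add1,r4:7,r5:Mul2
  c7: issue SUB r5<-Add2  regs: r0:6,r1:9,r2:9,r3:Add1,r4:7,r5:Add2
  c8: issue SUB r3<-Add3  regs: r0:6,r1:9,r2:9,r3:Add3,r4:7,r5:Add2
  c9: CDB Add1=16; issue ADD r5<-Add1  regs: r0:6,r1:9,r2:9,r3:Add3,r4:7,r5:Add1
  c10: CDB Mul1=63; stall  regs: r0:6,r1:9,r2:9,r3:Add3,r4:7,r5:Add1
  c11: CDB Add3=-3; issue SUB r1<-Add3  regs: r0:6,r1:Add3,r2:9,r3:-3,r4:7,r5:Add1
  c12: CDB Add1=15; issue ADD r5<-Add1  regs: r0:6,r1:Add3,r2:9,r3:-3,r4:7,r5:Add1
  c13: CDB Add2=9; issue ADD r0<-Add2  regs: r0:Add2,r1:Add3,r2:9,r3:-3,r4:7,r5:Add1
  c14: CDB Add3=-3  regs: r0:Add2,r1:-3,r2:9,r3:-3,r4:7,r5:Add1
  c15: CDB Add1=15  regs: r0:Add2,r1:-3,r2:9,r3:-3,r4:7,r5:15
  c16: CDB Mul2=378  regs: r0:Add2,r1:-3,r2:9,r3:-3,r4:7,r5:15
  c17: -  regs: r0:Add2,r1:-3,r2:9,r3:-3,r4:7,r5:15
  c18: CDB Add2=12  regs: r0:12,r1:-3,r2:9,r3:-3,r4:7,r5:15

STATUS = VALUE 12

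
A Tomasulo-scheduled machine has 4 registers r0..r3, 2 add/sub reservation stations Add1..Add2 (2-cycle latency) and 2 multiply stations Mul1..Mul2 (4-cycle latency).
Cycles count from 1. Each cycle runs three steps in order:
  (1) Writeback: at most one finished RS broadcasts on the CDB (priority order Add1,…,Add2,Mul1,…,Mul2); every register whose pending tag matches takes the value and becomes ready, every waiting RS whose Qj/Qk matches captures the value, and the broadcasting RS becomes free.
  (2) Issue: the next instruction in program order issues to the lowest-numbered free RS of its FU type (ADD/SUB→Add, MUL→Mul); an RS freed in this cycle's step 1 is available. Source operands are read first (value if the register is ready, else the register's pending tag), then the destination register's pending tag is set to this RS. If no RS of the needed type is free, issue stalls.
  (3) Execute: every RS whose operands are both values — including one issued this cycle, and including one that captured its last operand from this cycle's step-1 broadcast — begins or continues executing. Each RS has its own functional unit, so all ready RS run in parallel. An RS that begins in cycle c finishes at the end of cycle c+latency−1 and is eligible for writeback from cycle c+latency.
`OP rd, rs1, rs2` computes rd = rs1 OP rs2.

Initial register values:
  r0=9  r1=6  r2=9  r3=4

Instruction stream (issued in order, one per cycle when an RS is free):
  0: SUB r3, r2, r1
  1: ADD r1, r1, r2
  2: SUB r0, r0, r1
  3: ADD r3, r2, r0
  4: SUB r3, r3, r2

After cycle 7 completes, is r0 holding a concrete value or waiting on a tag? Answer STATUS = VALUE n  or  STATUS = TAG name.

c1: issue SUB r3<-Add1 | r0:9,r1:6,r2:9,r3:Add1
c2: issue ADD r1<-Add2 | r0:9,r1:Add2,r2:9,r3:Add1
c3: CDB Add1=3; issue SUB r0<-Add1 | r0:Add1,r1:Add2,r2:9,r3:3
c4: CDB Add2=15; issue ADD r3<-Add2 | r0:Add1,r1:15,r2:9,r3:Add2
c5: stall | r0:Add1,r1:15,r2:9,r3:Add2
c6: CDB Add1=-6; issue SUB r3<-Add1 | r0:-6,r1:15,r2:9,r3:Add1
c7: - | r0:-6,r1:15,r2:9,r3:Add1

STATUS = VALUE -6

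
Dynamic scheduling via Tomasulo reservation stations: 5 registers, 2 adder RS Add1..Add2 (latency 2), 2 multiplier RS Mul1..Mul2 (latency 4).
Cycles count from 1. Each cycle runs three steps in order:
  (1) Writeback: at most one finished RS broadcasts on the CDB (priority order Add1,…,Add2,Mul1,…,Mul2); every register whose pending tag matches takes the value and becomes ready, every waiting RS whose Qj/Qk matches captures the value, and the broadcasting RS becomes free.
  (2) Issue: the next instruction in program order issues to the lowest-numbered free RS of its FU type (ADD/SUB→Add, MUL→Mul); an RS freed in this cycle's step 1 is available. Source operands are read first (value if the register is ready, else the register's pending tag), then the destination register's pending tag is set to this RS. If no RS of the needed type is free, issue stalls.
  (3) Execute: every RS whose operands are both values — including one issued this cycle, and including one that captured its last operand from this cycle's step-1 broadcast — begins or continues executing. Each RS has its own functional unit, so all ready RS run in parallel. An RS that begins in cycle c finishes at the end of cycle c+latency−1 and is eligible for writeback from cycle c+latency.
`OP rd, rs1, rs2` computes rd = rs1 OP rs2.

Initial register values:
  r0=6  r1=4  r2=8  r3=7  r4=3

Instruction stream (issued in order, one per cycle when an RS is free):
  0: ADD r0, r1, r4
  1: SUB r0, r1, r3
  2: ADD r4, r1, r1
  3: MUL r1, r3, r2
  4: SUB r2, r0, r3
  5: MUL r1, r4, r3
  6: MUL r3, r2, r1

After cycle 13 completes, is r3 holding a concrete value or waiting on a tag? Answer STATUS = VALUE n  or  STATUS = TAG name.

c1: issue ADD r0<-Add1 | r0:Add1,r1:4,r2:8,r3:7,r4:3
c2: issue SUB r0<-Add2 | r0:Add2,r1:4,r2:8,r3:7,r4:3
c3: CDB Add1=7; issue ADD r4<-Add1 | r0:Add2,r1:4,r2:8,r3:7,r4:Add1
c4: CDB Add2=-3; issue MUL r1<-Mul1 | r0:-3,r1:Mul1,r2:8,r3:7,r4:Add1
c5: CDB Add1=8; issue SUB r2<-Add1 | r0:-3,r1:Mul1,r2:Add1,r3:7,r4:8
c6: issue MUL r1<-Mul2 | r0:-3,r1:Mul2,r2:Add1,r3:7,r4:8
c7: CDB Add1=-10; stall | r0:-3,r1:Mul2,r2:-10,r3:7,r4:8
c8: CDB Mul1=56; issue MUL r3<-Mul1 | r0:-3,r1:Mul2,r2:-10,r3:Mul1,r4:8
c9: - | r0:-3,r1:Mul2,r2:-10,r3:Mul1,r4:8
c10: CDB Mul2=56 | r0:-3,r1:56,r2:-10,r3:Mul1,r4:8
c11: - | r0:-3,r1:56,r2:-10,r3:Mul1,r4:8
c12: - | r0:-3,r1:56,r2:-10,r3:Mul1,r4:8
c13: - | r0:-3,r1:56,r2:-10,r3:Mul1,r4:8

STATUS = TAG Mul1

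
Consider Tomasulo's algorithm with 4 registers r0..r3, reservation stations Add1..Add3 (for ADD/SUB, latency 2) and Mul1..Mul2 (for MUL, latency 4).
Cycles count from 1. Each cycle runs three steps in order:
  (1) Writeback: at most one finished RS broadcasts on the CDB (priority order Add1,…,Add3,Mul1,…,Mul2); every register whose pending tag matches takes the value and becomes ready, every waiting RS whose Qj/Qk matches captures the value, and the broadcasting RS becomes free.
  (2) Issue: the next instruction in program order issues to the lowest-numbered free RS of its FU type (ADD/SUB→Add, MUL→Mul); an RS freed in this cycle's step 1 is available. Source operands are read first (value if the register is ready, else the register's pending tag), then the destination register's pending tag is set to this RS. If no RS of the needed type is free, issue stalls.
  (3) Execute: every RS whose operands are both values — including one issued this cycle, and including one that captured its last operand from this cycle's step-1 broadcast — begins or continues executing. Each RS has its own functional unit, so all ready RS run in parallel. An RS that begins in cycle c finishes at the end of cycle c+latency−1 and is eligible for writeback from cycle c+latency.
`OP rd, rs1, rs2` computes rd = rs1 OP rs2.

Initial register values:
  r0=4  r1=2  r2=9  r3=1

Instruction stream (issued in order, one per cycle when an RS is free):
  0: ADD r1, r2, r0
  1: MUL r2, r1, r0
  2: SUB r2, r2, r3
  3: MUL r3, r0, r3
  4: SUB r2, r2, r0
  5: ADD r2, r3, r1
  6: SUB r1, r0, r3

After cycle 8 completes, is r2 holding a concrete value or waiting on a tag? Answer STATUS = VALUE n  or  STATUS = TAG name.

c1: issue ADD r1<-Add1 | r0:4,r1:Add1,r2:9,r3:1
c2: issue MUL r2<-Mul1 | r0:4,r1:Add1,r2:Mul1,r3:1
c3: CDB Add1=13; issue SUB r2<-Add1 | r0:4,r1:13,r2:Add1,r3:1
c4: issue MUL r3<-Mul2 | r0:4,r1:13,r2:Add1,r3:Mul2
c5: issue SUB r2<-Add2 | r0:4,r1:13,r2:Add2,r3:Mul2
c6: issue ADD r2<-Add3 | r0:4,r1:13,r2:Add3,r3:Mul2
c7: CDB Mul1=52; stall | r0:4,r1:13,r2:Add3,r3:Mul2
c8: CDB Mul2=4; stall | r0:4,r1:13,r2:Add3,r3:4

STATUS = TAG Add3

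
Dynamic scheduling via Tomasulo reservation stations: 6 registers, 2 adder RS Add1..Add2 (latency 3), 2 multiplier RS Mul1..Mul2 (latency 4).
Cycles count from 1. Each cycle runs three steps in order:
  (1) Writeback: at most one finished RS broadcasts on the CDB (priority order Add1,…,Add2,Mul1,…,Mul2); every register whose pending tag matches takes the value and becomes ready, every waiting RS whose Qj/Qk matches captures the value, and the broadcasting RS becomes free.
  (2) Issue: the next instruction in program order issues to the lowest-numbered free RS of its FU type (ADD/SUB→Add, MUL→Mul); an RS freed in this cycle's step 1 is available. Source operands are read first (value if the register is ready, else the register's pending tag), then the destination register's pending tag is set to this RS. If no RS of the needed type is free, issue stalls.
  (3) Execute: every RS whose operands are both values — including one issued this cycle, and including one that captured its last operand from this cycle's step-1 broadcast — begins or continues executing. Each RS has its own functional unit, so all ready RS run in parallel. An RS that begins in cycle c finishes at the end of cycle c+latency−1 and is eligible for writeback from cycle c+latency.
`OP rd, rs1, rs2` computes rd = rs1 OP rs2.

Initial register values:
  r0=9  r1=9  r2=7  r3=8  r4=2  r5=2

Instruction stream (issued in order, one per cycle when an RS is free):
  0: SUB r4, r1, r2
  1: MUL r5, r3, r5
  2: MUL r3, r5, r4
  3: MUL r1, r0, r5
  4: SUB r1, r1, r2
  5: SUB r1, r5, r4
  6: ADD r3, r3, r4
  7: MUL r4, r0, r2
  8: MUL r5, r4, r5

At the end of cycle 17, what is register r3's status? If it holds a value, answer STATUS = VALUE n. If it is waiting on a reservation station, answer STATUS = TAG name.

cycle 1: issue SUB r4<-Add1 // r0:9,r1:9,r2:7,r3:8,r4:Add1,r5:2
cycle 2: issue MUL r5<-Mul1 // r0:9,r1:9,r2:7,r3:8,r4:Add1,r5:Mul1
cycle 3: issue MUL r3<-Mul2 // r0:9,r1:9,r2:7,r3:Mul2,r4:Add1,r5:Mul1
cycle 4: CDB Add1=2; stall // r0:9,r1:9,r2:7,r3:Mul2,r4:2,r5:Mul1
cycle 5: stall // r0:9,r1:9,r2:7,r3:Mul2,r4:2,r5:Mul1
cycle 6: CDB Mul1=16; issue MUL r1<-Mul1 // r0:9,r1:Mul1,r2:7,r3:Mul2,r4:2,r5:16
cycle 7: issue SUB r1<-Add1 // r0:9,r1:Add1,r2:7,r3:Mul2,r4:2,r5:16
cycle 8: issue SUB r1<-Add2 // r0:9,r1:Add2,r2:7,r3:Mul2,r4:2,r5:16
cycle 9: stall // r0:9,r1:Add2,r2:7,r3:Mul2,r4:2,r5:16
cycle 10: CDB Mul1=144; stall // r0:9,r1:Add2,r2:7,r3:Mul2,r4:2,r5:16
cycle 11: CDB Add2=14; issue ADD r3<-Add2 // r0:9,r1:14,r2:7,r3:Add2,r4:2,r5:16
cycle 12: CDB Mul2=32; issue MUL r4<-Mul1 // r0:9,r1:14,r2:7,r3:Add2,r4:Mul1,r5:16
cycle 13: CDB Add1=137; issue MUL r5<-Mul2 // r0:9,r1:14,r2:7,r3:Add2,r4:Mul1,r5:Mul2
cycle 14: - // r0:9,r1:14,r2:7,r3:Add2,r4:Mul1,r5:Mul2
cycle 15: CDB Add2=34 // r0:9,r1:14,r2:7,r3:34,r4:Mul1,r5:Mul2
cycle 16: CDB Mul1=63 // r0:9,r1:14,r2:7,r3:34,r4:63,r5:Mul2
cycle 17: - // r0:9,r1:14,r2:7,r3:34,r4:63,r5:Mul2

STATUS = VALUE 34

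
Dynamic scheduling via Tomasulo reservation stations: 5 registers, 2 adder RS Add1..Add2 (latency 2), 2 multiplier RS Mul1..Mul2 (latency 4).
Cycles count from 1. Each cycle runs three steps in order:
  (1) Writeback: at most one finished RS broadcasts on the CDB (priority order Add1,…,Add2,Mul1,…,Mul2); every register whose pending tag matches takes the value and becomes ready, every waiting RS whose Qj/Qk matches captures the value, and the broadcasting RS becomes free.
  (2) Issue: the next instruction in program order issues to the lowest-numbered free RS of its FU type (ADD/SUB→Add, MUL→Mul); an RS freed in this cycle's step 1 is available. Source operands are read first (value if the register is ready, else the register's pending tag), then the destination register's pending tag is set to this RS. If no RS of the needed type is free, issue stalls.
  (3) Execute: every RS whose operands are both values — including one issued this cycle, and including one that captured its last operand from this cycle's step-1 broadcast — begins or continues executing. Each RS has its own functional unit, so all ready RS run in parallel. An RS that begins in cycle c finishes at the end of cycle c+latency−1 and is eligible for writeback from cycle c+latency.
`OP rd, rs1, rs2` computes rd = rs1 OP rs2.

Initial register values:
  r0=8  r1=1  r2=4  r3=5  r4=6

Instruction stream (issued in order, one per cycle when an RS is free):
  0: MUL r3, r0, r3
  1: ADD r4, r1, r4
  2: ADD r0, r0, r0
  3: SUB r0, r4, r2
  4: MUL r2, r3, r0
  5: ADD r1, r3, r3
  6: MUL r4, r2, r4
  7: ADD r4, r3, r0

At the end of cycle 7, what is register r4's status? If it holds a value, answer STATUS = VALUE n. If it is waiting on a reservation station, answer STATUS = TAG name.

cycle 1: issue MUL r3<-Mul1 // r0:8,r1:1,r2:4,r3:Mul1,r4:6
cycle 2: issue ADD r4<-Add1 // r0:8,r1:1,r2:4,r3:Mul1,r4:Add1
cycle 3: issue ADD r0<-Add2 // r0:Add2,r1:1,r2:4,r3:Mul1,r4:Add1
cycle 4: CDB Add1=7; issue SUB r0<-Add1 // r0:Add1,r1:1,r2:4,r3:Mul1,r4:7
cycle 5: CDB Add2=16; issue MUL r2<-Mul2 // r0:Add1,r1:1,r2:Mul2,r3:Mul1,r4:7
cycle 6: CDB Add1=3; issue ADD r1<-Add1 // r0:3,r1:Add1,r2:Mul2,r3:Mul1,r4:7
cycle 7: CDB Mul1=40; issue MUL r4<-Mul1 // r0:3,r1:Add1,r2:Mul2,r3:40,r4:Mul1

STATUS = TAG Mul1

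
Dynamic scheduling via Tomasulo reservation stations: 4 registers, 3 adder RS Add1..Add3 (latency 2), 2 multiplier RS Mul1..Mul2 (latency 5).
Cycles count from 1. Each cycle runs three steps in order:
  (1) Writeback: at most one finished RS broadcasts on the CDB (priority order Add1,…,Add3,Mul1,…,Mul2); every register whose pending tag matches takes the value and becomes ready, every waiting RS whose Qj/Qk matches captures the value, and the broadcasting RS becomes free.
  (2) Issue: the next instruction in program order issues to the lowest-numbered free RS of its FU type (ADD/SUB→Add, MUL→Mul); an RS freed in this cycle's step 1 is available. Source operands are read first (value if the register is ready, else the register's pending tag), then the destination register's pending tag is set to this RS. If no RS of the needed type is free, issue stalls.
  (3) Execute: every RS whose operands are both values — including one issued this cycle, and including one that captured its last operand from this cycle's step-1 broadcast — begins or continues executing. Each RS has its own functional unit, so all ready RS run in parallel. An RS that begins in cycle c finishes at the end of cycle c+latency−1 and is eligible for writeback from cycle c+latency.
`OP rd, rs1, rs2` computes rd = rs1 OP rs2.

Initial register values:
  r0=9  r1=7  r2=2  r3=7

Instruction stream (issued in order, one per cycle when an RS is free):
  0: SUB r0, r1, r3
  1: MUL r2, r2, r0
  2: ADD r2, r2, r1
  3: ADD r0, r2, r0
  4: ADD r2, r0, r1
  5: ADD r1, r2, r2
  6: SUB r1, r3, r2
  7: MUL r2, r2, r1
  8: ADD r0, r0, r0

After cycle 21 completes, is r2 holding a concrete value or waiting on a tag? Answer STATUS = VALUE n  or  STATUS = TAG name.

STATUS = TAG Mul1

  c1: issue SUB r0<-Add1  regs: r0:Add1,r1:7,r2:2,r3:7
  c2: issue MUL r2<-Mul1  regs: r0:Add1,r1:7,r2:Mul1,r3:7
  c3: CDB Add1=0; issue ADD r2<-Add1  regs: r0:0,r1:7,r2:Add1,r3:7
  c4: issue ADD r0<-Add2  regs: r0:Add2,r1:7,r2:Add1,r3:7
  c5: issue ADD r2<-Add3  regs: r0:Add2,r1:7,r2:Add3,r3:7
  c6: stall  regs: r0:Add2,r1:7,r2:Add3,r3:7
  c7: stall  regs: r0:Add2,r1:7,r2:Add3,r3:7
  c8: CDB Mul1=0; stall  regs: r0:Add2,r1:7,r2:Add3,r3:7
  c9: stall  regs: r0:Add2,r1:7,r2:Add3,r3:7
  c10: CDB Add1=7; issue ADD r1<-Add1  regs: r0:Add2,r1:Add1,r2:Add3,r3:7
  c11: stall  regs: r0:Add2,r1:Add1,r2:Add3,r3:7
  c12: CDB Add2=7; issue SUB r1<-Add2  regs: r0:7,r1:Add2,r2:Add3,r3:7
  c13: issue MUL r2<-Mul1  regs: r0:7,r1:Add2,r2:Mul1,r3:7
  c14: CDB Add3=14; issue ADD r0<-Add3  regs: r0:Add3,r1:Add2,r2:Mul1,r3:7
  c15: -  regs: r0:Add3,r1:Add2,r2:Mul1,r3:7
  c16: CDB Add1=28  regs: r0:Add3,r1:Add2,r2:Mul1,r3:7
  c17: CDB Add2=-7  regs: r0:Add3,r1:-7,r2:Mul1,r3:7
  c18: CDB Add3=14  regs: r0:14,r1:-7,r2:Mul1,r3:7
  c19: -  regs: r0:14,r1:-7,r2:Mul1,r3:7
  c20: -  regs: r0:14,r1:-7,r2:Mul1,r3:7
  c21: -  regs: r0:14,r1:-7,r2:Mul1,r3:7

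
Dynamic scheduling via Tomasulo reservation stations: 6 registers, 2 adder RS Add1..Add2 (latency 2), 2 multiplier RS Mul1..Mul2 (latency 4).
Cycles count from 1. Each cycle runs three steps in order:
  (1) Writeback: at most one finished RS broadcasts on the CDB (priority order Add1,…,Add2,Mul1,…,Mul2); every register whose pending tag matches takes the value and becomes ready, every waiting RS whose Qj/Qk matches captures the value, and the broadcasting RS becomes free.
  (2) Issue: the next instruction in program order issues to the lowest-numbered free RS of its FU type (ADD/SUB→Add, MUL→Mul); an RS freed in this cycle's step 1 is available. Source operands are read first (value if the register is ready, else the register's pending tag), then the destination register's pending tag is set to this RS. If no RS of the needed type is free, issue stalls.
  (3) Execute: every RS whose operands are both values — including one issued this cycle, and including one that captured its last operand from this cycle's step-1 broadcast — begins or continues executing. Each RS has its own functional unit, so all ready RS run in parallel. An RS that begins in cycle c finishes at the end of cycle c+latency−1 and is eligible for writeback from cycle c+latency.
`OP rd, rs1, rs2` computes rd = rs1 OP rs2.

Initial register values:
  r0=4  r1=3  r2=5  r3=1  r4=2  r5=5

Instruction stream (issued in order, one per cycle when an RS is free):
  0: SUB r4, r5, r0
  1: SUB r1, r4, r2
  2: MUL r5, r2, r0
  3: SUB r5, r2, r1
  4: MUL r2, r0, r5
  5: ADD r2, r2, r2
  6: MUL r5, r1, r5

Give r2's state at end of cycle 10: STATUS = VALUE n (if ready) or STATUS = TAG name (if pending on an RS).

cycle 1: issue SUB r4<-Add1 // r0:4,r1:3,r2:5,r3:1,r4:Add1,r5:5
cycle 2: issue SUB r1<-Add2 // r0:4,r1:Add2,r2:5,r3:1,r4:Add1,r5:5
cycle 3: CDB Add1=1; issue MUL r5<-Mul1 // r0:4,r1:Add2,r2:5,r3:1,r4:1,r5:Mul1
cycle 4: issue SUB r5<-Add1 // r0:4,r1:Add2,r2:5,r3:1,r4:1,r5:Add1
cycle 5: CDB Add2=-4; issue MUL r2<-Mul2 // r0:4,r1:-4,r2:Mul2,r3:1,r4:1,r5:Add1
cycle 6: issue ADD r2<-Add2 // r0:4,r1:-4,r2:Add2,r3:1,r4:1,r5:Add1
cycle 7: CDB Add1=9; stall // r0:4,r1:-4,r2:Add2,r3:1,r4:1,r5:9
cycle 8: CDB Mul1=20; issue MUL r5<-Mul1 // r0:4,r1:-4,r2:Add2,r3:1,r4:1,r5:Mul1
cycle 9: - // r0:4,r1:-4,r2:Add2,r3:1,r4:1,r5:Mul1
cycle 10: - // r0:4,r1:-4,r2:Add2,r3:1,r4:1,r5:Mul1

STATUS = TAG Add2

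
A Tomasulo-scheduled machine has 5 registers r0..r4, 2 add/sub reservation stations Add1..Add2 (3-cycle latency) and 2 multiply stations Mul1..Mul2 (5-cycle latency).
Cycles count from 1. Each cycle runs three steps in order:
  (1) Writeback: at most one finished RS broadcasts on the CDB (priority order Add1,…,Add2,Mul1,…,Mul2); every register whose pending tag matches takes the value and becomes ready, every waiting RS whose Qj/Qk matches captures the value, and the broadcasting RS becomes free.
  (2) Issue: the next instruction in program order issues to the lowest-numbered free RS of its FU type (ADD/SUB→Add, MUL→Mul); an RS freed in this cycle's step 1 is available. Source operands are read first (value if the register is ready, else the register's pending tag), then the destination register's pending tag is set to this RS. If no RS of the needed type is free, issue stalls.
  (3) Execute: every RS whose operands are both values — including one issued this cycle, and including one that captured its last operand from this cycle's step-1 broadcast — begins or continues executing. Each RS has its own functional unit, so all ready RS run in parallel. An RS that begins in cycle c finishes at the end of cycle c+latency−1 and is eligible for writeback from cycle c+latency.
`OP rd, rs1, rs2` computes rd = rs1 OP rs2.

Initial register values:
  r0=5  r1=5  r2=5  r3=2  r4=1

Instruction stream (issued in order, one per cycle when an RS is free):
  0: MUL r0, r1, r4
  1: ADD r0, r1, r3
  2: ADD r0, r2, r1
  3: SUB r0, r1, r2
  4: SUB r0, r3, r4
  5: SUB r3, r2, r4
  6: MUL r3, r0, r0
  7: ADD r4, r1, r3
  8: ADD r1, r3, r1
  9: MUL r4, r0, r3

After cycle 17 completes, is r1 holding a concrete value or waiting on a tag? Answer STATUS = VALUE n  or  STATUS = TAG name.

STATUS = VALUE 6

  c1: issue MUL r0<-Mul1  regs: r0:Mul1,r1:5,r2:5,r3:2,r4:1
  c2: issue ADD r0<-Add1  regs: r0:Add1,r1:5,r2:5,r3:2,r4:1
  c3: issue ADD r0<-Add2  regs: r0:Add2,r1:5,r2:5,r3:2,r4:1
  c4: stall  regs: r0:Add2,r1:5,r2:5,r3:2,r4:1
  c5: CDB Add1=7; issue SUB r0<-Add1  regs: r0:Add1,r1:5,r2:5,r3:2,r4:1
  c6: CDB Add2=10; issue SUB r0<-Add2  regs: r0:Add2,r1:5,r2:5,r3:2,r4:1
  c7: CDB Mul1=5; stall  regs: r0:Add2,r1:5,r2:5,r3:2,r4:1
  c8: CDB Add1=0; issue SUB r3<-Add1  regs: r0:Add2,r1:5,r2:5,r3:Add1,r4:1
  c9: CDB Add2=1; issue MUL r3<-Mul1  regs: r0:1,r1:5,r2:5,r3:Mul1,r4:1
  c10: issue ADD r4<-Add2  regs: r0:1,r1:5,r2:5,r3:Mul1,r4:Add2
  c11: CDB Add1=4; issue ADD r1<-Add1  regs: r0:1,r1:Add1,r2:5,r3:Mul1,r4:Add2
  c12: issue MUL r4<-Mul2  regs: r0:1,r1:Add1,r2:5,r3:Mul1,r4:Mul2
  c13: -  regs: r0:1,r1:Add1,r2:5,r3:Mul1,r4:Mul2
  c14: CDB Mul1=1  regs: r0:1,r1:Add1,r2:5,r3:1,r4:Mul2
  c15: -  regs: r0:1,r1:Add1,r2:5,r3:1,r4:Mul2
  c16: -  regs: r0:1,r1:Add1,r2:5,r3:1,r4:Mul2
  c17: CDB Add1=6  regs: r0:1,r1:6,r2:5,r3:1,r4:Mul2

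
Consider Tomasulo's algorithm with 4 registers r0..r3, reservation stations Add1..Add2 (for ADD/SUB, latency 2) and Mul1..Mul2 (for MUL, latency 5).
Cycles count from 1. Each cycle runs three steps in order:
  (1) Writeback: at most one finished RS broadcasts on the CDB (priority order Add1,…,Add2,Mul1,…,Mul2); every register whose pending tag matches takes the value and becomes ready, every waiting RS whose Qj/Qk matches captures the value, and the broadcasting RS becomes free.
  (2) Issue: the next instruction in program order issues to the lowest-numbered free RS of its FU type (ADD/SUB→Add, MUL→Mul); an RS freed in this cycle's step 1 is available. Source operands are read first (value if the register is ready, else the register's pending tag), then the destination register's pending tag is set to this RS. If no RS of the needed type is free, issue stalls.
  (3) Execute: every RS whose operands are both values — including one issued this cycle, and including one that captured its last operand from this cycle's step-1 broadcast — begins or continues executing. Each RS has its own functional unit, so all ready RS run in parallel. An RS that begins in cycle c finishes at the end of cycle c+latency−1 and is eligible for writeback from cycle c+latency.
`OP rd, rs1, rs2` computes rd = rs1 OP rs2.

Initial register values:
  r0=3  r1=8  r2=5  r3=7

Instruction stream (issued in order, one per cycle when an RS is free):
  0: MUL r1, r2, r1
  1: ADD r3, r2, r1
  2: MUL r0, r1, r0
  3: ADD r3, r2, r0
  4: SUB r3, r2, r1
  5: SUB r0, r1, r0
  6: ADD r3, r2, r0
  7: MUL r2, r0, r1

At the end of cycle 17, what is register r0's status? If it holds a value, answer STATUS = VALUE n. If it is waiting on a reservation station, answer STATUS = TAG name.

cycle 1: issue MUL r1<-Mul1 // r0:3,r1:Mul1,r2:5,r3:7
cycle 2: issue ADD r3<-Add1 // r0:3,r1:Mul1,r2:5,r3:Add1
cycle 3: issue MUL r0<-Mul2 // r0:Mul2,r1:Mul1,r2:5,r3:Add1
cycle 4: issue ADD r3<-Add2 // r0:Mul2,r1:Mul1,r2:5,r3:Add2
cycle 5: stall // r0:Mul2,r1:Mul1,r2:5,r3:Add2
cycle 6: CDB Mul1=40; stall // r0:Mul2,r1:40,r2:5,r3:Add2
cycle 7: stall // r0:Mul2,r1:40,r2:5,r3:Add2
cycle 8: CDB Add1=45; issue SUB r3<-Add1 // r0:Mul2,r1:40,r2:5,r3:Add1
cycle 9: stall // r0:Mul2,r1:40,r2:5,r3:Add1
cycle 10: CDB Add1=-35; issue SUB r0<-Add1 // r0:Add1,r1:40,r2:5,r3:-35
cycle 11: CDB Mul2=120; stall // r0:Add1,r1:40,r2:5,r3:-35
cycle 12: stall // r0:Add1,r1:40,r2:5,r3:-35
cycle 13: CDB Add1=-80; issue ADD r3<-Add1 // r0:-80,r1:40,r2:5,r3:Add1
cycle 14: CDB Add2=125; issue MUL r2<-Mul1 // r0:-80,r1:40,r2:Mul1,r3:Add1
cycle 15: CDB Add1=-75 // r0:-80,r1:40,r2:Mul1,r3:-75
cycle 16: - // r0:-80,r1:40,r2:Mul1,r3:-75
cycle 17: - // r0:-80,r1:40,r2:Mul1,r3:-75

STATUS = VALUE -80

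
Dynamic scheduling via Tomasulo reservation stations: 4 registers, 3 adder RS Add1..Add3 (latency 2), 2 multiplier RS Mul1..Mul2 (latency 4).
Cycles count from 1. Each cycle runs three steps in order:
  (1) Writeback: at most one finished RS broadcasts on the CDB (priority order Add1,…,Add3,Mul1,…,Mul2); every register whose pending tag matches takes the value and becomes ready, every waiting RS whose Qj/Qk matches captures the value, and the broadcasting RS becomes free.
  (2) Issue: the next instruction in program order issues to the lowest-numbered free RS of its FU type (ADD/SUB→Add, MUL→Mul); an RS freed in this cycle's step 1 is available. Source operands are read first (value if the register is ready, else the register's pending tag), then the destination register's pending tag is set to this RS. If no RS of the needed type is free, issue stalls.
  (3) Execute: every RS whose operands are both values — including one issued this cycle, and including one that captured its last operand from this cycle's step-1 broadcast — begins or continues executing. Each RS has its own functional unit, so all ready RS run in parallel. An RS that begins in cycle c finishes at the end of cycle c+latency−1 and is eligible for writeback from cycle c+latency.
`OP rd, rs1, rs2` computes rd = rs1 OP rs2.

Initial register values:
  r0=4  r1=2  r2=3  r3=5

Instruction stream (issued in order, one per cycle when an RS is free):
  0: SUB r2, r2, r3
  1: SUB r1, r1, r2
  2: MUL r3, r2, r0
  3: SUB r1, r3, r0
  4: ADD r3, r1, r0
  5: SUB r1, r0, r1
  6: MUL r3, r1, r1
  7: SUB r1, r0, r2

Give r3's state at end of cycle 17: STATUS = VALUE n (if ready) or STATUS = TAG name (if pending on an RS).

c1: issue SUB r2<-Add1 | r0:4,r1:2,r2:Add1,r3:5
c2: issue SUB r1<-Add2 | r0:4,r1:Add2,r2:Add1,r3:5
c3: CDB Add1=-2; issue MUL r3<-Mul1 | r0:4,r1:Add2,r2:-2,r3:Mul1
c4: issue SUB r1<-Add1 | r0:4,r1:Add1,r2:-2,r3:Mul1
c5: CDB Add2=4; issue ADD r3<-Add2 | r0:4,r1:Add1,r2:-2,r3:Add2
c6: issue SUB r1<-Add3 | r0:4,r1:Add3,r2:-2,r3:Add2
c7: CDB Mul1=-8; issue MUL r3<-Mul1 | r0:4,r1:Add3,r2:-2,r3:Mul1
c8: stall | r0:4,r1:Add3,r2:-2,r3:Mul1
c9: CDB Add1=-12; issue SUB r1<-Add1 | r0:4,r1:Add1,r2:-2,r3:Mul1
c10: - | r0:4,r1:Add1,r2:-2,r3:Mul1
c11: CDB Add1=6 | r0:4,r1:6,r2:-2,r3:Mul1
c12: CDB Add2=-8 | r0:4,r1:6,r2:-2,r3:Mul1
c13: CDB Add3=16 | r0:4,r1:6,r2:-2,r3:Mul1
c14: - | r0:4,r1:6,r2:-2,r3:Mul1
c15: - | r0:4,r1:6,r2:-2,r3:Mul1
c16: - | r0:4,r1:6,r2:-2,r3:Mul1
c17: CDB Mul1=256 | r0:4,r1:6,r2:-2,r3:256

STATUS = VALUE 256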